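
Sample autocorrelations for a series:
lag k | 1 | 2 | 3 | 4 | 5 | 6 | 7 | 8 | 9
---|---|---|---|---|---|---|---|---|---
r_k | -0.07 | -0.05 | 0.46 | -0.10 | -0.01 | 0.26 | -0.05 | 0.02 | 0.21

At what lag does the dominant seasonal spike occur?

3

The largest autocorrelation is r_3 = 0.46, with weaker echoes at lags 6 (0.26) and 9 (0.21); the remaining lags stay at or below 0.02.
The dominant spike at lag 3 indicates a seasonal period of 3.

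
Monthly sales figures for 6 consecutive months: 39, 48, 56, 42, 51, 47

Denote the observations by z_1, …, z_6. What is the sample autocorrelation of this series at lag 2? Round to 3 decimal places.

Mean z̄ = (39 + 48 + 56 + 42 + 51 + 47)/6 = 47.1667
Deviations from mean: -8.1667, 0.8333, 8.8333, -5.1667, 3.8333, -0.1667
Numerator Σ_{t=1}^{4}(z_t−z̄)(z_{t+2}−z̄) = -41.7222
Denominator Σ(z_t−z̄)² = 186.8333
r_2 = -41.7222 / 186.8333 = -0.223

-0.223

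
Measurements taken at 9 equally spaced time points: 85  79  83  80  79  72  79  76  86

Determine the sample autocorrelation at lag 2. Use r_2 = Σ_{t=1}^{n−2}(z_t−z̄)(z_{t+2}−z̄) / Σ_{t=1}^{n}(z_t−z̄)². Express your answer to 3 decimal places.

0.250

Mean z̄ = (85 + 79 + 83 + 80 + 79 + 72 + 79 + 76 + 86)/9 = 79.8889
Numerator Σ_{t=1}^{7}(z_t−z̄)(z_{t+2}−z̄) = 38.1975
Denominator Σ(z_t−z̄)² = 152.8889
r_2 = 38.1975 / 152.8889 = 0.250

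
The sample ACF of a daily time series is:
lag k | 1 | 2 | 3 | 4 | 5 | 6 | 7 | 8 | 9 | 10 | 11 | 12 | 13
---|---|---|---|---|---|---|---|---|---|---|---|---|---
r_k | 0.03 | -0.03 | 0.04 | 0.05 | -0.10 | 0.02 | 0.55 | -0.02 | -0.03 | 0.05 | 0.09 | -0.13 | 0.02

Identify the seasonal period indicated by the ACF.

7

The largest autocorrelation is r_7 = 0.55; the remaining lags stay at or below 0.09.
The dominant spike at lag 7 indicates a seasonal period of 7.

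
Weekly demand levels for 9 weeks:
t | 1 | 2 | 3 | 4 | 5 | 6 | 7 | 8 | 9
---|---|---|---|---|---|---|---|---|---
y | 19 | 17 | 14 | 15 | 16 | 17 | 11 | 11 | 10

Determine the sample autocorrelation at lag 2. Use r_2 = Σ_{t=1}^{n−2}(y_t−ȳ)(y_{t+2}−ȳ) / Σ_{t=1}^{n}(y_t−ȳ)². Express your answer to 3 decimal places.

Mean ȳ = (19 + 17 + 14 + 15 + 16 + 17 + 11 + 11 + 10)/9 = 14.4444
Σ(y_t−ȳ)(y_{t+2}−ȳ) = (-2.0247) + (1.4198) + (-0.6914) + (1.4198) + (-5.3580) + (-8.8025) + (15.3086) = 1.2716
Denominator Σ(y_t−ȳ)² = 80.2222
r_2 = 1.2716 / 80.2222 = 0.016

0.016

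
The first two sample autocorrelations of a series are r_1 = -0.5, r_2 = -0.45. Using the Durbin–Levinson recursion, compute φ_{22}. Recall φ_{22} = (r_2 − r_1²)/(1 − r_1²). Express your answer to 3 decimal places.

φ_{22} = (r_2 − r_1²) / (1 − r_1²)
r_1² = (-0.5)² = 0.25
Numerator = -0.45 − 0.2500 = -0.7000; denominator = 1 − 0.2500 = 0.7500
φ_{22} = -0.7000 / 0.7500 = -0.933

-0.933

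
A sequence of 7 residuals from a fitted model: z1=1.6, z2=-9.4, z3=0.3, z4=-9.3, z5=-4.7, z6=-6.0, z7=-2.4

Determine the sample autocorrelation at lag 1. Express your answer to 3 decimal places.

-0.677

Mean z̄ = (1.6 − 9.4 + 0.3 − 9.3 − 4.7 − 6.0 − 2.4)/7 = -4.2714
Deviations from mean: 5.8714, -5.1286, 4.5714, -5.0286, -0.4286, -1.7286, 1.8714
Σ(z_t−z̄)(z_{t+1}−z̄) = (-30.1120) + (-23.4449) + (-22.9878) + (2.1551) + (0.7408) + (-3.2349) = -76.8837
Denominator Σ(z_t−z̄)² = 113.6343
r_1 = -76.8837 / 113.6343 = -0.677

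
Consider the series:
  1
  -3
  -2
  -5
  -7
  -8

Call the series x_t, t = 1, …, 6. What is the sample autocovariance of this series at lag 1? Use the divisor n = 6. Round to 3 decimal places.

3.333

Mean x̄ = (1 − 3 − 2 − 5 − 7 − 8)/6 = -4.0000
Deviations: 5.0000, 1.0000, 2.0000, -1.0000, -3.0000, -4.0000
Σ_{t=1}^{5}(x_t−x̄)(x_{t+1}−x̄) = 20.0000
γ_1 = 20.0000 / 6 = 3.333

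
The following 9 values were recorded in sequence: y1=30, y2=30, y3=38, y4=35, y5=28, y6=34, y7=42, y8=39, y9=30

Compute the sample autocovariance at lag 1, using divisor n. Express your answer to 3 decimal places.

2.000

Mean ȳ = (30 + 30 + 38 + 35 + 28 + 34 + 42 + 39 + 30)/9 = 34.0000
Σ_{t=1}^{8}(y_t−ȳ)(y_{t+1}−ȳ) = 18.0000
γ_1 = 18.0000 / 9 = 2.000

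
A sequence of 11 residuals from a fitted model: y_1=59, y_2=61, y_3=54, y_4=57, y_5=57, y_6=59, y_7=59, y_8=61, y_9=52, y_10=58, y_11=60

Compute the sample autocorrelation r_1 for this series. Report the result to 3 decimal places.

Mean ȳ = (59 + 61 + 54 + 57 + 57 + 59 + 59 + 61 + 52 + 58 + 60)/11 = 57.9091
Numerator Σ_{t=1}^{10}(y_t−ȳ)(y_{t+1}−ȳ) = -19.3719
Denominator Σ(y_t−ȳ)² = 78.9091
r_1 = -19.3719 / 78.9091 = -0.245

-0.245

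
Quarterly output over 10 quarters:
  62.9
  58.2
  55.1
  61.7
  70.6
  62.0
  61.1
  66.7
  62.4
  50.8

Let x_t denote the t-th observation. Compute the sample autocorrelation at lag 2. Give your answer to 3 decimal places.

Mean x̄ = (62.9 + 58.2 + 55.1 + 61.7 + 70.6 + 62.0 + 61.1 + 66.7 + 62.4 + 50.8)/10 = 61.1500
Numerator Σ_{t=1}^{8}(x_t−x̄)(x_{t+2}−x̄) = -122.1750
Denominator Σ(x_t−x̄)² = 278.1850
r_2 = -122.1750 / 278.1850 = -0.439

-0.439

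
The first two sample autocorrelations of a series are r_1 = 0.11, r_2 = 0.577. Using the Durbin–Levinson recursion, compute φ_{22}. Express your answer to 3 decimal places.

φ_{22} = (r_2 − r_1²) / (1 − r_1²)
r_1² = (0.11)² = 0.0121
Numerator = 0.577 − 0.0121 = 0.5649; denominator = 1 − 0.0121 = 0.9879
φ_{22} = 0.5649 / 0.9879 = 0.572

0.572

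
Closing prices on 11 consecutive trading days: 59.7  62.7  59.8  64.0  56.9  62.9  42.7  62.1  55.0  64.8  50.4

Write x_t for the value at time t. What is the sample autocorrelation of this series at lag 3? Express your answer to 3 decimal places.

Mean x̄ = (59.7 + 62.7 + 59.8 + 64.0 + 56.9 + 62.9 + 42.7 + 62.1 + 55.0 + 64.8 + 50.4)/11 = 58.2727
Numerator Σ_{t=1}^{8}(x_t−x̄)(x_{t+3}−x̄) = -232.2013
Denominator Σ(x_t−x̄)² = 452.5218
r_3 = -232.2013 / 452.5218 = -0.513

-0.513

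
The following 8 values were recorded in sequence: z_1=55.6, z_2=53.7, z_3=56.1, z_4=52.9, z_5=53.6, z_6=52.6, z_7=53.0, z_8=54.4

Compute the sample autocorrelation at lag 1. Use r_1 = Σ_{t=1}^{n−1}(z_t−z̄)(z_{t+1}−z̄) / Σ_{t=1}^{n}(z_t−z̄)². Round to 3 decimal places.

-0.125

Mean z̄ = (55.6 + 53.7 + 56.1 + 52.9 + 53.6 + 52.6 + 53.0 + 54.4)/8 = 53.9875
Deviations from mean: 1.6125, -0.2875, 2.1125, -1.0875, -0.3875, -1.3875, -0.9875, 0.4125
Numerator Σ_{t=1}^{7}(z_t−z̄)(z_{t+1}−z̄) = -1.4464
Denominator Σ(z_t−z̄)² = 11.5488
r_1 = -1.4464 / 11.5488 = -0.125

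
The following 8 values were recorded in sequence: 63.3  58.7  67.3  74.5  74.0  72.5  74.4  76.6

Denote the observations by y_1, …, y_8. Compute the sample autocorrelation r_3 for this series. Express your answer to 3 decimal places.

-0.131

Mean ȳ = (63.3 + 58.7 + 67.3 + 74.5 + 74.0 + 72.5 + 74.4 + 76.6)/8 = 70.1625
Σ(y_t−ȳ)(y_{t+3}−ȳ) = (-29.7661) + (-43.9873) + (-6.6911) + (18.3802) + (24.7039) = -37.3605
Denominator Σ(y_t−ȳ)² = 285.0788
r_3 = -37.3605 / 285.0788 = -0.131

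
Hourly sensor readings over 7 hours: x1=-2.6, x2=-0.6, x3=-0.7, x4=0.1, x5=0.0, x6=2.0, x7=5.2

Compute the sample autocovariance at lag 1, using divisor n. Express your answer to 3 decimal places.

Mean x̄ = (-2.6 − 0.6 − 0.7 + 0.1 + 0.0 + 2.0 + 5.2)/7 = 0.4857
Deviations: -3.0857, -1.0857, -1.1857, -0.3857, -0.4857, 1.5143, 4.7143
Σ_{t=1}^{6}(x_t−x̄)(x_{t+1}−x̄) = 11.6855
γ_1 = 11.6855 / 7 = 1.669

1.669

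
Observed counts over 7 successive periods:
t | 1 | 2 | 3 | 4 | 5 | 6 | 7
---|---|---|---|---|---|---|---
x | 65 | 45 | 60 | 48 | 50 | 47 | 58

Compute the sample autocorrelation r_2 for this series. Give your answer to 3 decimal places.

Mean x̄ = (65 + 45 + 60 + 48 + 50 + 47 + 58)/7 = 53.2857
Deviations from mean: 11.7143, -8.2857, 6.7143, -5.2857, -3.2857, -6.2857, 4.7143
Σ(x_t−x̄)(x_{t+2}−x̄) = (78.6531) + (43.7959) + (-22.0612) + (33.2245) + (-15.4898) = 118.1224
Denominator Σ(x_t−x̄)² = 351.4286
r_2 = 118.1224 / 351.4286 = 0.336

0.336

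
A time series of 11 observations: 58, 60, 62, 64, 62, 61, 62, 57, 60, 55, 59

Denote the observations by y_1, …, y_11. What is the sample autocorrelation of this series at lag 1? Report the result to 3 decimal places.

Mean ȳ = (58 + 60 + 62 + 64 + 62 + 61 + 62 + 57 + 60 + 55 + 59)/11 = 60.0000
Numerator Σ_{t=1}^{10}(y_t−ȳ)(y_{t+1}−ȳ) = 19.0000
Denominator Σ(y_t−ȳ)² = 68.0000
r_1 = 19.0000 / 68.0000 = 0.279

0.279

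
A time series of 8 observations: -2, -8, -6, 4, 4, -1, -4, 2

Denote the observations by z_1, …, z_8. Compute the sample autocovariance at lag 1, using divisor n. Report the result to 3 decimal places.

Mean z̄ = (-2 − 8 − 6 + 4 + 4 − 1 − 4 + 2)/8 = -1.3750
Deviations: -0.6250, -6.6250, -4.6250, 5.3750, 5.3750, 0.3750, -2.6250, 3.3750
Σ_{t=1}^{7}(z_t−z̄)(z_{t+1}−z̄) = 30.9844
γ_1 = 30.9844 / 8 = 3.873

3.873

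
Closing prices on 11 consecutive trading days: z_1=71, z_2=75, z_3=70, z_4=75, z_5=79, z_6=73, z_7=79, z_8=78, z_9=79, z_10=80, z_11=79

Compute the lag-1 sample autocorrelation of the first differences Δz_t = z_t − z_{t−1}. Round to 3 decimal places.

First differences Δz: 4, -5, 5, 4, -6, 6, -1, 1, 1, -1
Mean of differences = 0.8000
Numerator Σ(Δz_t−Δz̄)(Δz_{t+1}−Δz̄) = -96.6400
Denominator Σ(Δz_t−Δz̄)² = 151.6000
r_1(Δz) = -96.6400 / 151.6000 = -0.637

-0.637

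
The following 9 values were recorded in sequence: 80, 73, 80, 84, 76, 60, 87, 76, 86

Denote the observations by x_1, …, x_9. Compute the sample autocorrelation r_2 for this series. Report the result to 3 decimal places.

Mean x̄ = (80 + 73 + 80 + 84 + 76 + 60 + 87 + 76 + 86)/9 = 78.0000
Σ(x_t−x̄)(x_{t+2}−x̄) = (4.0000) + (-30.0000) + (-4.0000) + (-108.0000) + (-18.0000) + (36.0000) + (72.0000) = -48.0000
Denominator Σ(x_t−x̄)² = 546.0000
r_2 = -48.0000 / 546.0000 = -0.088

-0.088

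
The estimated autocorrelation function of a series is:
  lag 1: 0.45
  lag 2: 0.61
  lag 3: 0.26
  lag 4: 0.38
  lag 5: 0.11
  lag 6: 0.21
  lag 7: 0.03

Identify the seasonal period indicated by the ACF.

The largest autocorrelation is r_2 = 0.61; the remaining lags stay at or below 0.45.
The dominant spike at lag 2 indicates a seasonal period of 2.

2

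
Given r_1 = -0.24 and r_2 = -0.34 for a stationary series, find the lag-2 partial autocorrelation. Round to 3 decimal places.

φ_{22} = (r_2 − r_1²) / (1 − r_1²)
r_1² = (-0.24)² = 0.0576
Numerator = -0.34 − 0.0576 = -0.3976; denominator = 1 − 0.0576 = 0.9424
φ_{22} = -0.3976 / 0.9424 = -0.422

-0.422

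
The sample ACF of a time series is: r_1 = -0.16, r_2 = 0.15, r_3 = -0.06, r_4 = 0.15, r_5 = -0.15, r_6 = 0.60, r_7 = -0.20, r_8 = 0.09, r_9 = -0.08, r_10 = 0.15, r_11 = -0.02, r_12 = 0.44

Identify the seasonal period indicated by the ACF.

6

The largest autocorrelation is r_6 = 0.60, with a weaker echo at lag 12 (0.44); the remaining lags stay at or below 0.15.
The dominant spike at lag 6 indicates a seasonal period of 6.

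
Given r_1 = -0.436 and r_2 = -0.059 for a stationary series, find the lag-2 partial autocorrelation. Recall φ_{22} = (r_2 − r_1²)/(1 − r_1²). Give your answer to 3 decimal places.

φ_{22} = (r_2 − r_1²) / (1 − r_1²)
r_1² = (-0.436)² = 0.190096
Numerator = -0.059 − 0.1901 = -0.2491; denominator = 1 − 0.1901 = 0.8099
φ_{22} = -0.2491 / 0.8099 = -0.308

-0.308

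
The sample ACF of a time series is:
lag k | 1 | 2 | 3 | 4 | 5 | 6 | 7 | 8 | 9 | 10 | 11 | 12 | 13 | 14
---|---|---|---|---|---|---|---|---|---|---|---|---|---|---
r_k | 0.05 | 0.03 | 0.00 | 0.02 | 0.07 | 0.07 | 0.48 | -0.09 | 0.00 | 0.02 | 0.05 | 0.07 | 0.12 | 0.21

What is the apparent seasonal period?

7

The largest autocorrelation is r_7 = 0.48, with a weaker echo at lag 14 (0.21); the remaining lags stay at or below 0.12.
The dominant spike at lag 7 indicates a seasonal period of 7.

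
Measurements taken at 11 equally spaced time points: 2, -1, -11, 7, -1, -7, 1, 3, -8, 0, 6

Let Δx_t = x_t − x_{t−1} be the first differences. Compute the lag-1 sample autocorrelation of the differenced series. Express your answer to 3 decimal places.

-0.415

First differences Δx: -3, -10, 18, -8, -6, 8, 2, -11, 8, 6
Mean of differences = 0.4000
Numerator Σ(Δx_t−Δx̄)(Δx_{t+1}−Δx̄) = -340.5600
Denominator Σ(Δx_t−Δx̄)² = 820.4000
r_1(Δx) = -340.5600 / 820.4000 = -0.415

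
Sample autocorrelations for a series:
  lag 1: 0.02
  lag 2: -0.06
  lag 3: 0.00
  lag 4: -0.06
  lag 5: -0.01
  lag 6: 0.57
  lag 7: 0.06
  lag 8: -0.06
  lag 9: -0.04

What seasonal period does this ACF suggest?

6

The largest autocorrelation is r_6 = 0.57; the remaining lags stay at or below 0.06.
The dominant spike at lag 6 indicates a seasonal period of 6.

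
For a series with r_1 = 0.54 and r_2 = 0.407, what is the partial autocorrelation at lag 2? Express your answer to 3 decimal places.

0.163

φ_{22} = (r_2 − r_1²) / (1 − r_1²)
r_1² = (0.54)² = 0.2916
Numerator = 0.407 − 0.2916 = 0.1154; denominator = 1 − 0.2916 = 0.7084
φ_{22} = 0.1154 / 0.7084 = 0.163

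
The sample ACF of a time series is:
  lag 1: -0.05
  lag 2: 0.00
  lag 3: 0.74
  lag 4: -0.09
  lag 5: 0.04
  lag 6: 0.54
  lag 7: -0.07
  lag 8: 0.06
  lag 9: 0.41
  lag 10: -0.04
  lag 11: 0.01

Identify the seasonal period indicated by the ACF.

The largest autocorrelation is r_3 = 0.74, with weaker echoes at lags 6 (0.54) and 9 (0.41); the remaining lags stay at or below 0.06.
The dominant spike at lag 3 indicates a seasonal period of 3.

3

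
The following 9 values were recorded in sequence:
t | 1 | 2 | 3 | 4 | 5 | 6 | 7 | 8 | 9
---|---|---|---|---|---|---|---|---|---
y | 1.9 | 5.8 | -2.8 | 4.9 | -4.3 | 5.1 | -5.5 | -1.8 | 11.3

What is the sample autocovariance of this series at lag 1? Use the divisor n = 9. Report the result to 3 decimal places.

-11.704

Mean ȳ = (1.9 + 5.8 − 2.8 + 4.9 − 4.3 + 5.1 − 5.5 − 1.8 + 11.3)/9 = 1.6222
Σ_{t=1}^{8}(y_t−ȳ)(y_{t+1}−ȳ) = -105.3327
γ_1 = -105.3327 / 9 = -11.704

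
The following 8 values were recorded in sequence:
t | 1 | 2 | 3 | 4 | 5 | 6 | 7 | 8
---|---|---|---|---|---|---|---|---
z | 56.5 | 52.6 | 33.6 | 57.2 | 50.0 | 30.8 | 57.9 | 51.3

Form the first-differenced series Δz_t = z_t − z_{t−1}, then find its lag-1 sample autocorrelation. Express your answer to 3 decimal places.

First differences Δz: -3.9, -19.0, 23.6, -7.2, -19.2, 27.1, -6.6
Mean of differences = -0.7429
Numerator Σ(Δz_t−Δz̄)(Δz_{t+1}−Δz̄) = -1101.7747
Denominator Σ(Δz_t−Δz̄)² = 2127.7571
r_1(Δz) = -1101.7747 / 2127.7571 = -0.518

-0.518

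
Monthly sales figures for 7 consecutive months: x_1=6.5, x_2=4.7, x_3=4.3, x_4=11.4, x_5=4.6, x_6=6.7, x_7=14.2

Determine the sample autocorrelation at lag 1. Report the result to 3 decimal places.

Mean x̄ = (6.5 + 4.7 + 4.3 + 11.4 + 4.6 + 6.7 + 14.2)/7 = 7.4857
Deviations from mean: -0.9857, -2.7857, -3.1857, 3.9143, -2.8857, -0.7857, 6.7143
Σ(x_t−x̄)(x_{t+1}−x̄) = (2.7459) + (8.8745) + (-12.4698) + (-11.2955) + (2.2673) + (-5.2755) = -15.1531
Denominator Σ(x_t−x̄)² = 88.2286
r_1 = -15.1531 / 88.2286 = -0.172

-0.172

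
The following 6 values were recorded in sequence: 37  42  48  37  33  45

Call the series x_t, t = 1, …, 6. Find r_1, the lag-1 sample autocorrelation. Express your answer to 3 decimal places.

Mean x̄ = (37 + 42 + 48 + 37 + 33 + 45)/6 = 40.3333
Deviations from mean: -3.3333, 1.6667, 7.6667, -3.3333, -7.3333, 4.6667
Numerator Σ_{t=1}^{5}(x_t−x̄)(x_{t+1}−x̄) = -28.1111
Denominator Σ(x_t−x̄)² = 159.3333
r_1 = -28.1111 / 159.3333 = -0.176

-0.176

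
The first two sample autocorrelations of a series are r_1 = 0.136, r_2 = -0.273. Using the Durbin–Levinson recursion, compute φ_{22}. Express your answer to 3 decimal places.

φ_{22} = (r_2 − r_1²) / (1 − r_1²)
r_1² = (0.136)² = 0.018496
Numerator = -0.273 − 0.0185 = -0.2915; denominator = 1 − 0.0185 = 0.9815
φ_{22} = -0.2915 / 0.9815 = -0.297

-0.297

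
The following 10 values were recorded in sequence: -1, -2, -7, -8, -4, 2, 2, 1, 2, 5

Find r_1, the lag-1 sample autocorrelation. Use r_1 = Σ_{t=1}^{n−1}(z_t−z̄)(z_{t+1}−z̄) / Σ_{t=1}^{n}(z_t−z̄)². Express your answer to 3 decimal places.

0.611

Mean z̄ = (-1 − 2 − 7 − 8 − 4 + 2 + 2 + 1 + 2 + 5)/10 = -1.0000
Numerator Σ_{t=1}^{9}(z_t−z̄)(z_{t+1}−z̄) = 99.0000
Denominator Σ(z_t−z̄)² = 162.0000
r_1 = 99.0000 / 162.0000 = 0.611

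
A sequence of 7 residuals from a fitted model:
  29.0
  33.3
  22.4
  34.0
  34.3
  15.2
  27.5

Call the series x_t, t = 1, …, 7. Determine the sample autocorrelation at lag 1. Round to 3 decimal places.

Mean x̄ = (29.0 + 33.3 + 22.4 + 34.0 + 34.3 + 15.2 + 27.5)/7 = 27.9571
Numerator Σ_{t=1}^{6}(x_t−x̄)(x_{t+1}−x̄) = -94.4561
Denominator Σ(x_t−x̄)² = 300.2171
r_1 = -94.4561 / 300.2171 = -0.315

-0.315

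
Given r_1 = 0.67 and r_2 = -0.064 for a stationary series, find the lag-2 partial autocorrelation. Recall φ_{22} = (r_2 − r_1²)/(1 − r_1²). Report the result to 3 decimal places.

-0.931

φ_{22} = (r_2 − r_1²) / (1 − r_1²)
r_1² = (0.67)² = 0.4489
Numerator = -0.064 − 0.4489 = -0.5129; denominator = 1 − 0.4489 = 0.5511
φ_{22} = -0.5129 / 0.5511 = -0.931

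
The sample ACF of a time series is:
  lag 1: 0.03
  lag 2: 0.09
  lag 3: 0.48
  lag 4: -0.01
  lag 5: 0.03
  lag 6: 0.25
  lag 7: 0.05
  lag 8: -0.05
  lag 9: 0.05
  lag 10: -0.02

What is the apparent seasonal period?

3

The largest autocorrelation is r_3 = 0.48, with a weaker echo at lag 6 (0.25); the remaining lags stay at or below 0.09.
The dominant spike at lag 3 indicates a seasonal period of 3.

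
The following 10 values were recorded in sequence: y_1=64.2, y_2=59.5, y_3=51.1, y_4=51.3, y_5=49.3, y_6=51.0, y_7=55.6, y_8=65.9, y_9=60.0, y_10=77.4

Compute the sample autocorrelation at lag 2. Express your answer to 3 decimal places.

0.256

Mean ȳ = (64.2 + 59.5 + 51.1 + 51.3 + 49.3 + 51.0 + 55.6 + 65.9 + 60.0 + 77.4)/10 = 58.5300
Numerator Σ_{t=1}^{8}(y_t−ȳ)(y_{t+2}−ȳ) = 180.1922
Denominator Σ(y_t−ȳ)² = 703.6010
r_2 = 180.1922 / 703.6010 = 0.256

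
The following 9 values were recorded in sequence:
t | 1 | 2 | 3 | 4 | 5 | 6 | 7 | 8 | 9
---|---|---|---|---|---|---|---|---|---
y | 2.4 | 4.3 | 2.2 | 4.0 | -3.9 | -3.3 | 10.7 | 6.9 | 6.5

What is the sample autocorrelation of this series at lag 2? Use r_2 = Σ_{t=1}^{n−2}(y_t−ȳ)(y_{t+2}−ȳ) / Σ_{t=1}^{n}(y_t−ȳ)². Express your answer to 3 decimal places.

Mean ȳ = (2.4 + 4.3 + 2.2 + 4.0 − 3.9 − 3.3 + 10.7 + 6.9 + 6.5)/9 = 3.3111
Numerator Σ_{t=1}^{7}(y_t−ȳ)(y_{t+2}−ȳ) = -48.2947
Denominator Σ(y_t−ȳ)² = 176.8689
r_2 = -48.2947 / 176.8689 = -0.273

-0.273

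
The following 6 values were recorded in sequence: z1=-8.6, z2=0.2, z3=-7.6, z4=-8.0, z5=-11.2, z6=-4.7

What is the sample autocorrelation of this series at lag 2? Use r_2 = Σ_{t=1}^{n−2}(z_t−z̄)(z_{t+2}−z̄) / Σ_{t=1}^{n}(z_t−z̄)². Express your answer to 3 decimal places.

Mean z̄ = (-8.6 + 0.2 − 7.6 − 8.0 − 11.2 − 4.7)/6 = -6.6500
Deviations from mean: -1.9500, 6.8500, -0.9500, -1.3500, -4.5500, 1.9500
Numerator Σ_{t=1}^{4}(z_t−z̄)(z_{t+2}−z̄) = -5.7050
Denominator Σ(z_t−z̄)² = 77.9550
r_2 = -5.7050 / 77.9550 = -0.073

-0.073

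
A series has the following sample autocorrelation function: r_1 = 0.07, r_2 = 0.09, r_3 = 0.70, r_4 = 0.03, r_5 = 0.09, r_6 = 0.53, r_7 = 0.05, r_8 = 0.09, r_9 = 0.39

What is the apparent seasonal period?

The largest autocorrelation is r_3 = 0.70, with weaker echoes at lags 6 (0.53) and 9 (0.39); the remaining lags stay at or below 0.09.
The dominant spike at lag 3 indicates a seasonal period of 3.

3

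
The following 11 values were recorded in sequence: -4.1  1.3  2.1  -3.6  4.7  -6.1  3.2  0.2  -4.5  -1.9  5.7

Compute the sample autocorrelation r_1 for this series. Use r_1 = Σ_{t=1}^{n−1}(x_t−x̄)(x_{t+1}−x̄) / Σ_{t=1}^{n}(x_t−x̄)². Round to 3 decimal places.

-0.492

Mean x̄ = (-4.1 + 1.3 + 2.1 − 3.6 + 4.7 − 6.1 + 3.2 + 0.2 − 4.5 − 1.9 + 5.7)/11 = -0.2727
Numerator Σ_{t=1}^{10}(x_t−x̄)(x_{t+1}−x̄) = -79.1389
Denominator Σ(x_t−x̄)² = 160.9818
r_1 = -79.1389 / 160.9818 = -0.492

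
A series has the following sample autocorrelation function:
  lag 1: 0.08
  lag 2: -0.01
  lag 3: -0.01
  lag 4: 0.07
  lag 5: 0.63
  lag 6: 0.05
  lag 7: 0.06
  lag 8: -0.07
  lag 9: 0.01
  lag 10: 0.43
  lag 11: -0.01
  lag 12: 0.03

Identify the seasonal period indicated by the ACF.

The largest autocorrelation is r_5 = 0.63, with a weaker echo at lag 10 (0.43); the remaining lags stay at or below 0.08.
The dominant spike at lag 5 indicates a seasonal period of 5.

5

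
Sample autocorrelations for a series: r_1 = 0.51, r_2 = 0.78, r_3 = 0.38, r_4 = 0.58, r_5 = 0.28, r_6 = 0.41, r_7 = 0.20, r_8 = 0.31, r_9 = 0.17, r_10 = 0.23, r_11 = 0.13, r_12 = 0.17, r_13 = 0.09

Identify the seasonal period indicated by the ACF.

The largest autocorrelation is r_2 = 0.78, with a weaker echo at lag 4 (0.58); the remaining lags stay at or below 0.51.
The dominant spike at lag 2 indicates a seasonal period of 2.

2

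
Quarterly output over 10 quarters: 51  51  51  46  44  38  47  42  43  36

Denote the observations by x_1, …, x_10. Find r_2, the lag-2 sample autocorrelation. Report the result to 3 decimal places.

Mean x̄ = (51 + 51 + 51 + 46 + 44 + 38 + 47 + 42 + 43 + 36)/10 = 44.9000
Numerator Σ_{t=1}^{8}(x_t−x̄)(x_{t+2}−x̄) = 70.7800
Denominator Σ(x_t−x̄)² = 256.9000
r_2 = 70.7800 / 256.9000 = 0.276

0.276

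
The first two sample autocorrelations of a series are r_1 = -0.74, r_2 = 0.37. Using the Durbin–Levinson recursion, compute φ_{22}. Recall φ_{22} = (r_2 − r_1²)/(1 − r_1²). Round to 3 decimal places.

-0.393

φ_{22} = (r_2 − r_1²) / (1 − r_1²)
r_1² = (-0.74)² = 0.5476
Numerator = 0.37 − 0.5476 = -0.1776; denominator = 1 − 0.5476 = 0.4524
φ_{22} = -0.1776 / 0.4524 = -0.393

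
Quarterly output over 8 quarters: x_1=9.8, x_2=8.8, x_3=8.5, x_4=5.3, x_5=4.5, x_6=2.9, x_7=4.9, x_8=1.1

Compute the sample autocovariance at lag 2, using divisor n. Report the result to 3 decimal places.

Mean x̄ = (9.8 + 8.8 + 8.5 + 5.3 + 4.5 + 2.9 + 4.9 + 1.1)/8 = 5.7250
Σ_{t=1}^{6}(x_t−x̄)(x_{t+2}−x̄) = 21.8788
γ_2 = 21.8788 / 8 = 2.735

2.735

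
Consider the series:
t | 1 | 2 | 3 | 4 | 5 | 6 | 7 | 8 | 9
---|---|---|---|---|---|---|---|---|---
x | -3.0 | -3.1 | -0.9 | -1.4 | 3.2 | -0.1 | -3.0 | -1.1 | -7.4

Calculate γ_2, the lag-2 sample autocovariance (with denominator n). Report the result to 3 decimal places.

Mean x̄ = (-3.0 − 3.1 − 0.9 − 1.4 + 3.2 − 0.1 − 3.0 − 1.1 − 7.4)/9 = -1.8667
Σ_{t=1}^{7}(x_t−x̄)(x_{t+2}−x̄) = 5.9344
γ_2 = 5.9344 / 9 = 0.659

0.659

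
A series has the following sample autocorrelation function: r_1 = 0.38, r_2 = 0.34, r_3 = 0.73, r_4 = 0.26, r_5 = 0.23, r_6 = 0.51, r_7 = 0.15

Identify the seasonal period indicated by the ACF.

3

The largest autocorrelation is r_3 = 0.73, with a weaker echo at lag 6 (0.51); the remaining lags stay at or below 0.38. The elevated value at lag 1 (0.38), dropping to 0.34 at lag 2, reflects decaying short-term dependence rather than seasonality.
The dominant spike at lag 3 indicates a seasonal period of 3.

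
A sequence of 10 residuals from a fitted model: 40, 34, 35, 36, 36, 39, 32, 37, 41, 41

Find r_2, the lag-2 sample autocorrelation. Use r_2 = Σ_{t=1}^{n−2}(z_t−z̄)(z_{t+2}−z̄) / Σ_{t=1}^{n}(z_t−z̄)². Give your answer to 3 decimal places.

-0.204

Mean z̄ = (40 + 34 + 35 + 36 + 36 + 39 + 32 + 37 + 41 + 41)/10 = 37.1000
Numerator Σ_{t=1}^{8}(z_t−z̄)(z_{t+2}−z̄) = -17.3200
Denominator Σ(z_t−z̄)² = 84.9000
r_2 = -17.3200 / 84.9000 = -0.204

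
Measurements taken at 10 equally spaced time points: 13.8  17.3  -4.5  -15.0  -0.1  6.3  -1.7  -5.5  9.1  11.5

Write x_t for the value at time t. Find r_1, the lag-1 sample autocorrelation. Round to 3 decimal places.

0.275

Mean x̄ = (13.8 + 17.3 − 4.5 − 15.0 − 0.1 + 6.3 − 1.7 − 5.5 + 9.1 + 11.5)/10 = 3.1200
Numerator Σ_{t=1}^{9}(x_t−x̄)(x_{t+1}−x̄) = 254.3576
Denominator Σ(x_t−x̄)² = 925.5360
r_1 = 254.3576 / 925.5360 = 0.275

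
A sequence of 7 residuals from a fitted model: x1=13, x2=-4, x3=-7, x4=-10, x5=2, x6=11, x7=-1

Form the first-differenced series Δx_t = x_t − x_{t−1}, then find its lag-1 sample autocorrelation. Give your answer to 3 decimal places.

0.083

First differences Δx: -17, -3, -3, 12, 9, -12
Mean of differences = -2.3333
Numerator Σ(Δx_t−Δx̄)(Δx_{t+1}−Δx̄) = 53.5556
Denominator Σ(Δx_t−Δx̄)² = 643.3333
r_1(Δx) = 53.5556 / 643.3333 = 0.083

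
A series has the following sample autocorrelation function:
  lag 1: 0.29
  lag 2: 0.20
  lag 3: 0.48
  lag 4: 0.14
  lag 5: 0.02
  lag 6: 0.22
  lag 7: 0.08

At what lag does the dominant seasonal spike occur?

The largest autocorrelation is r_3 = 0.48; the remaining lags stay at or below 0.29. The elevated value at lag 1 (0.29), dropping to 0.20 at lag 2, reflects decaying short-term dependence rather than seasonality.
The dominant spike at lag 3 indicates a seasonal period of 3.

3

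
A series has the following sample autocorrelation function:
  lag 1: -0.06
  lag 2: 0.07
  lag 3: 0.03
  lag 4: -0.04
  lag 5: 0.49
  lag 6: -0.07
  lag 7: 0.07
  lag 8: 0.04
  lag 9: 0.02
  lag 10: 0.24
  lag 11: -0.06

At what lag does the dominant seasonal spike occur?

5

The largest autocorrelation is r_5 = 0.49, with a weaker echo at lag 10 (0.24); the remaining lags stay at or below 0.07.
The dominant spike at lag 5 indicates a seasonal period of 5.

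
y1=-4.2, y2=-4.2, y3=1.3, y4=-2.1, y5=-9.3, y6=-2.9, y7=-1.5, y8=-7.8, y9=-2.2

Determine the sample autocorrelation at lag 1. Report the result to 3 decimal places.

Mean ȳ = (-4.2 − 4.2 + 1.3 − 2.1 − 9.3 − 2.9 − 1.5 − 7.8 − 2.2)/9 = -3.6556
Numerator Σ_{t=1}^{8}(y_t−ȳ)(y_{t+1}−ȳ) = -21.0753
Denominator Σ(y_t−ȳ)² = 83.9422
r_1 = -21.0753 / 83.9422 = -0.251

-0.251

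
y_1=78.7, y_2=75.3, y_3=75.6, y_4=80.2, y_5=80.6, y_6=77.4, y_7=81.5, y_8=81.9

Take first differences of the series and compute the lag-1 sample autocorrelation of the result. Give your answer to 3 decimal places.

-0.232

First differences Δy: -3.4, 0.3, 4.6, 0.4, -3.2, 4.1, 0.4
Mean of differences = 0.4571
Numerator Σ(Δy_t−Δȳ)(Δy_{t+1}−Δȳ) = -13.6033
Denominator Σ(Δy_t−Δȳ)² = 58.7171
r_1(Δy) = -13.6033 / 58.7171 = -0.232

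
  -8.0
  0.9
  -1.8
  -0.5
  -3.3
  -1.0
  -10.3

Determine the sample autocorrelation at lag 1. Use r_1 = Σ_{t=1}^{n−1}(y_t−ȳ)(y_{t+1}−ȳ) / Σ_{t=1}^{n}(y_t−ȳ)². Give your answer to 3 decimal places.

Mean ȳ = (-8.0 + 0.9 − 1.8 − 0.5 − 3.3 − 1.0 − 10.3)/7 = -3.4286
Σ(y_t−ȳ)(y_{t+1}−ȳ) = (-19.7878) + (7.0494) + (4.7694) + (0.3765) + (0.3122) + (-16.6878) = -23.9680
Denominator Σ(y_t−ȳ)² = 103.9943
r_1 = -23.9680 / 103.9943 = -0.230

-0.230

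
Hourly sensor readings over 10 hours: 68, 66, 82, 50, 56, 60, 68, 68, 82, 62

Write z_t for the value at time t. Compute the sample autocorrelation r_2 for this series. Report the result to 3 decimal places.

-0.040

Mean z̄ = (68 + 66 + 82 + 50 + 56 + 60 + 68 + 68 + 82 + 62)/10 = 66.2000
Numerator Σ_{t=1}^{8}(z_t−z̄)(z_{t+2}−z̄) = -37.6800
Denominator Σ(z_t−z̄)² = 931.6000
r_2 = -37.6800 / 931.6000 = -0.040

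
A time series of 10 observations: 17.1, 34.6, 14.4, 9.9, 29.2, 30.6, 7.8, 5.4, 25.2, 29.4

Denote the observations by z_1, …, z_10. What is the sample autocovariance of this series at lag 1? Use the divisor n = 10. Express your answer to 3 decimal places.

-4.027

Mean z̄ = (17.1 + 34.6 + 14.4 + 9.9 + 29.2 + 30.6 + 7.8 + 5.4 + 25.2 + 29.4)/10 = 20.3600
Σ_{t=1}^{9}(z_t−z̄)(z_{t+1}−z̄) = -40.2656
γ_1 = -40.2656 / 10 = -4.027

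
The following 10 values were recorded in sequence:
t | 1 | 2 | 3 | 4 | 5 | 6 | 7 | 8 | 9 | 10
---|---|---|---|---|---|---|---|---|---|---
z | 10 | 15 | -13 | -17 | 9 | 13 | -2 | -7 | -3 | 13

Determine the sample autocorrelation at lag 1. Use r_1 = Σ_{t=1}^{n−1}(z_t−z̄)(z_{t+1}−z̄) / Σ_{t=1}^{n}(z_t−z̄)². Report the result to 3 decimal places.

Mean z̄ = (10 + 15 − 13 − 17 + 9 + 13 − 2 − 7 − 3 + 13)/10 = 1.8000
Numerator Σ_{t=1}^{9}(z_t−z̄)(z_{t+1}−z̄) = 115.7600
Denominator Σ(z_t−z̄)² = 1231.6000
r_1 = 115.7600 / 1231.6000 = 0.094

0.094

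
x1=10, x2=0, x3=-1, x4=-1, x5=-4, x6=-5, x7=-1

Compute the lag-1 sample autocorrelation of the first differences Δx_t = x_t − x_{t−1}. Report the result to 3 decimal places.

-0.033

First differences Δx: -10, -1, 0, -3, -1, 4
Mean of differences = -1.8333
Numerator Σ(Δx_t−Δx̄)(Δx_{t+1}−Δx̄) = -3.5278
Denominator Σ(Δx_t−Δx̄)² = 106.8333
r_1(Δx) = -3.5278 / 106.8333 = -0.033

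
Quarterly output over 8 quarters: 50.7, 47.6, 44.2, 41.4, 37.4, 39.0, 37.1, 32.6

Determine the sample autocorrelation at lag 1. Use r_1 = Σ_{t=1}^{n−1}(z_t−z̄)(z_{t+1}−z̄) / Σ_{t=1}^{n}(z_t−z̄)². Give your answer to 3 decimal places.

0.529

Mean z̄ = (50.7 + 47.6 + 44.2 + 41.4 + 37.4 + 39.0 + 37.1 + 32.6)/8 = 41.2500
Σ(z_t−z̄)(z_{t+1}−z̄) = (60.0075) + (18.7325) + (0.4425) + (-0.5775) + (8.6625) + (9.3375) + (35.8975) = 132.5025
Denominator Σ(z_t−z̄)² = 250.2800
r_1 = 132.5025 / 250.2800 = 0.529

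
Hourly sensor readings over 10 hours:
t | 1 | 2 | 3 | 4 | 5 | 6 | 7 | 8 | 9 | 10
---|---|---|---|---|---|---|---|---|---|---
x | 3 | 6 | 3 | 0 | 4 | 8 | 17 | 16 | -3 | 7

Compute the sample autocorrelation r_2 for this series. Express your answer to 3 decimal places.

Mean x̄ = (3 + 6 + 3 + 0 + 4 + 8 + 17 + 16 − 3 + 7)/10 = 6.1000
Numerator Σ_{t=1}^{8}(x_t−x̄)(x_{t+2}−x̄) = -89.2200
Denominator Σ(x_t−x̄)² = 364.9000
r_2 = -89.2200 / 364.9000 = -0.245

-0.245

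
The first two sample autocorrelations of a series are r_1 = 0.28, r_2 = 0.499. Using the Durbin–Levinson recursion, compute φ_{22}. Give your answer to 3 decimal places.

0.456

φ_{22} = (r_2 − r_1²) / (1 − r_1²)
r_1² = (0.28)² = 0.0784
Numerator = 0.499 − 0.0784 = 0.4206; denominator = 1 − 0.0784 = 0.9216
φ_{22} = 0.4206 / 0.9216 = 0.456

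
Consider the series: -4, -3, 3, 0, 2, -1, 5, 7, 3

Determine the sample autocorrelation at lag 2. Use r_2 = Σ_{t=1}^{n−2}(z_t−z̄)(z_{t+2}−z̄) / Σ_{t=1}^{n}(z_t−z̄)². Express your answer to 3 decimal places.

Mean z̄ = (-4 − 3 + 3 + 0 + 2 − 1 + 5 + 7 + 3)/9 = 1.3333
Numerator Σ_{t=1}^{7}(z_t−z̄)(z_{t+2}−z̄) = -3.5556
Denominator Σ(z_t−z̄)² = 106.0000
r_2 = -3.5556 / 106.0000 = -0.034

-0.034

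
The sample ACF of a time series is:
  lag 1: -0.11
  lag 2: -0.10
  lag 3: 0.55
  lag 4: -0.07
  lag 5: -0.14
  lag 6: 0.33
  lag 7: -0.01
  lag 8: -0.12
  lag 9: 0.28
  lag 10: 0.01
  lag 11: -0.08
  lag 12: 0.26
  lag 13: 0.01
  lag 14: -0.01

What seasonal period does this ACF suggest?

3

The largest autocorrelation is r_3 = 0.55, with weaker echoes at lags 6 (0.33), 9 (0.28) and 12 (0.26); the remaining lags stay at or below 0.01.
The dominant spike at lag 3 indicates a seasonal period of 3.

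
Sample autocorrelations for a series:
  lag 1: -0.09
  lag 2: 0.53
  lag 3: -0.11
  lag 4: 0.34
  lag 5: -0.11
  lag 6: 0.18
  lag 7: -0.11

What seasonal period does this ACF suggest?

2

The largest autocorrelation is r_2 = 0.53, with weaker echoes at lags 4 (0.34) and 6 (0.18); the remaining lags stay at or below -0.09.
The dominant spike at lag 2 indicates a seasonal period of 2.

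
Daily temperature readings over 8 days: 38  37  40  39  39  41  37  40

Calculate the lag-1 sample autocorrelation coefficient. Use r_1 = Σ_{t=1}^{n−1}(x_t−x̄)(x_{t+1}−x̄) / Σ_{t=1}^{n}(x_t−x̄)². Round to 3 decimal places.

Mean x̄ = (38 + 37 + 40 + 39 + 39 + 41 + 37 + 40)/8 = 38.8750
Deviations from mean: -0.8750, -1.8750, 1.1250, 0.1250, 0.1250, 2.1250, -1.8750, 1.1250
Σ(x_t−x̄)(x_{t+1}−x̄) = (1.6406) + (-2.1094) + (0.1406) + (0.0156) + (0.2656) + (-3.9844) + (-2.1094) = -6.1406
Denominator Σ(x_t−x̄)² = 14.8750
r_1 = -6.1406 / 14.8750 = -0.413

-0.413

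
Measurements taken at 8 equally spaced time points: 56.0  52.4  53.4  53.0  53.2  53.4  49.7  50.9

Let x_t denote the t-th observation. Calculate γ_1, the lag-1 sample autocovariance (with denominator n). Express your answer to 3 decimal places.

Mean x̄ = (56.0 + 52.4 + 53.4 + 53.0 + 53.2 + 53.4 + 49.7 + 50.9)/8 = 52.7500
Σ_{t=1}^{7}(x_t−x̄)(x_{t+1}−x̄) = 2.8625
γ_1 = 2.8625 / 8 = 0.358

0.358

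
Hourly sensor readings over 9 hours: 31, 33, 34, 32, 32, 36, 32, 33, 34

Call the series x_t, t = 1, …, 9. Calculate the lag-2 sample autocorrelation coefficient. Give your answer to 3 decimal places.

-0.333

Mean x̄ = (31 + 33 + 34 + 32 + 32 + 36 + 32 + 33 + 34)/9 = 33.0000
Σ(x_t−x̄)(x_{t+2}−x̄) = (-2.0000) + (0.0000) + (-1.0000) + (-3.0000) + (1.0000) + (0.0000) + (-1.0000) = -6.0000
Denominator Σ(x_t−x̄)² = 18.0000
r_2 = -6.0000 / 18.0000 = -0.333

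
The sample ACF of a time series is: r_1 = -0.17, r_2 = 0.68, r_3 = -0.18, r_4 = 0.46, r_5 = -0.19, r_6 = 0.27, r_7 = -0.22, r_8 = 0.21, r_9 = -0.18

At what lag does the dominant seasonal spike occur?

The largest autocorrelation is r_2 = 0.68, with weaker echoes at lags 4 (0.46), 6 (0.27) and 8 (0.21); the remaining lags stay at or below -0.17.
The dominant spike at lag 2 indicates a seasonal period of 2.

2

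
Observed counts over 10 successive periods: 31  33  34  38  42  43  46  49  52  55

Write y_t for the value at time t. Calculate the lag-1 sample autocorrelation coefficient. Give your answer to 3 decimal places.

Mean ȳ = (31 + 33 + 34 + 38 + 42 + 43 + 46 + 49 + 52 + 55)/10 = 42.3000
Numerator Σ_{t=1}^{9}(y_t−ȳ)(y_{t+1}−ȳ) = 434.6100
Denominator Σ(y_t−ȳ)² = 616.1000
r_1 = 434.6100 / 616.1000 = 0.705

0.705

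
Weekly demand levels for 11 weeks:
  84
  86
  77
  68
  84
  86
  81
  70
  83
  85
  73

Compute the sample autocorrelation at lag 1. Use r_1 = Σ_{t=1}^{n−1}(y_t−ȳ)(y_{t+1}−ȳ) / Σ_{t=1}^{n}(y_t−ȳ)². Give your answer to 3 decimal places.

-0.082

Mean ȳ = (84 + 86 + 77 + 68 + 84 + 86 + 81 + 70 + 83 + 85 + 73)/11 = 79.7273
Numerator Σ_{t=1}^{10}(y_t−ȳ)(y_{t+1}−ȳ) = -36.0744
Denominator Σ(y_t−ȳ)² = 440.1818
r_1 = -36.0744 / 440.1818 = -0.082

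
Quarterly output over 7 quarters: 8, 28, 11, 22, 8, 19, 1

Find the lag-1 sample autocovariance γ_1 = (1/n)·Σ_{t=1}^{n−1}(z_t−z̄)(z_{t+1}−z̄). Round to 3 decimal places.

Mean z̄ = (8 + 28 + 11 + 22 + 8 + 19 + 1)/7 = 13.8571
Deviations: -5.8571, 14.1429, -2.8571, 8.1429, -5.8571, 5.1429, -12.8571
Σ_{t=1}^{6}(z_t−z̄)(z_{t+1}−z̄) = -290.4490
γ_1 = -290.4490 / 7 = -41.493

-41.493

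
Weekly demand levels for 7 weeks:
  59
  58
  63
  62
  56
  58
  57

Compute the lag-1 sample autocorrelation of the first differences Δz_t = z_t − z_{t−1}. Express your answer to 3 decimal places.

First differences Δz: -1, 5, -1, -6, 2, -1
Mean of differences = -0.3333
Numerator Σ(Δz_t−Δz̄)(Δz_{t+1}−Δz̄) = -18.1111
Denominator Σ(Δz_t−Δz̄)² = 67.3333
r_1(Δz) = -18.1111 / 67.3333 = -0.269

-0.269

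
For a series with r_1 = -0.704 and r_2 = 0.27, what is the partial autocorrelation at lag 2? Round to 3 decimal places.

-0.447

φ_{22} = (r_2 − r_1²) / (1 − r_1²)
r_1² = (-0.704)² = 0.495616
Numerator = 0.27 − 0.4956 = -0.2256; denominator = 1 − 0.4956 = 0.5044
φ_{22} = -0.2256 / 0.5044 = -0.447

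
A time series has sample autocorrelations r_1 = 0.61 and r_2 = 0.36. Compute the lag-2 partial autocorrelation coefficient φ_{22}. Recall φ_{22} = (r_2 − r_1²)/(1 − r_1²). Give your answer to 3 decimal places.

φ_{22} = (r_2 − r_1²) / (1 − r_1²)
r_1² = (0.61)² = 0.3721
Numerator = 0.36 − 0.3721 = -0.0121; denominator = 1 − 0.3721 = 0.6279
φ_{22} = -0.0121 / 0.6279 = -0.019

-0.019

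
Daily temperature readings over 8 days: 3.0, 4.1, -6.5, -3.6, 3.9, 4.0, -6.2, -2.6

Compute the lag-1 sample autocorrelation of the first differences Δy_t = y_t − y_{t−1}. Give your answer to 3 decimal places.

-0.229

First differences Δy: 1.1, -10.6, 2.9, 7.5, 0.1, -10.2, 3.6
Mean of differences = -0.8000
Numerator Σ(Δy_t−Δȳ)(Δy_{t+1}−Δȳ) = -66.5200
Denominator Σ(Δy_t−Δȳ)² = 290.7600
r_1(Δy) = -66.5200 / 290.7600 = -0.229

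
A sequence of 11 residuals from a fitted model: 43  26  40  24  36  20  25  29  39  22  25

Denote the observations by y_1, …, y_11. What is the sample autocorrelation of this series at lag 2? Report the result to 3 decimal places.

0.264

Mean ȳ = (43 + 26 + 40 + 24 + 36 + 20 + 25 + 29 + 39 + 22 + 25)/11 = 29.9091
Numerator Σ_{t=1}^{9}(y_t−ȳ)(y_{t+2}−ȳ) = 172.2562
Denominator Σ(y_t−ȳ)² = 652.9091
r_2 = 172.2562 / 652.9091 = 0.264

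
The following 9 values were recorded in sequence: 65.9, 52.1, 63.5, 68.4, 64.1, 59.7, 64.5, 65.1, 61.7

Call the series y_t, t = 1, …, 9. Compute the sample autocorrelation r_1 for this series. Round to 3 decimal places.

-0.212

Mean ȳ = (65.9 + 52.1 + 63.5 + 68.4 + 64.1 + 59.7 + 64.5 + 65.1 + 61.7)/9 = 62.7778
Numerator Σ_{t=1}^{8}(y_t−ȳ)(y_{t+1}−ȳ) = -37.4294
Denominator Σ(y_t−ȳ)² = 176.6356
r_1 = -37.4294 / 176.6356 = -0.212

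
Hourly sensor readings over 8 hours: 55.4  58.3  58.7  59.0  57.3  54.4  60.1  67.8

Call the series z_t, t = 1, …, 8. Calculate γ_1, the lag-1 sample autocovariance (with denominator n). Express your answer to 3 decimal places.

Mean z̄ = (55.4 + 58.3 + 58.7 + 59.0 + 57.3 + 54.4 + 60.1 + 67.8)/8 = 58.8750
Deviations: -3.4750, -0.5750, -0.1750, 0.1250, -1.5750, -4.4750, 1.2250, 8.9250
Σ_{t=1}^{7}(z_t−z̄)(z_{t+1}−z̄) = 14.3794
γ_1 = 14.3794 / 8 = 1.797

1.797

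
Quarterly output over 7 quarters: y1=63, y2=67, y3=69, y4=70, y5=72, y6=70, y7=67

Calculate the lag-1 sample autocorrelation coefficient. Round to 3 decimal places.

0.343

Mean ȳ = (63 + 67 + 69 + 70 + 72 + 70 + 67)/7 = 68.2857
Deviations from mean: -5.2857, -1.2857, 0.7143, 1.7143, 3.7143, 1.7143, -1.2857
Σ(y_t−ȳ)(y_{t+1}−ȳ) = (6.7959) + (-0.9184) + (1.2245) + (6.3673) + (6.3673) + (-2.2041) = 17.6327
Denominator Σ(y_t−ȳ)² = 51.4286
r_1 = 17.6327 / 51.4286 = 0.343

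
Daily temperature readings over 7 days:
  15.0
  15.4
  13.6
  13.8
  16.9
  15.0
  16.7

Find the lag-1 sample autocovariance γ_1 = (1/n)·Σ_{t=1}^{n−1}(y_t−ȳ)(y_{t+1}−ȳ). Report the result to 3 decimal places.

-0.163

Mean ȳ = (15.0 + 15.4 + 13.6 + 13.8 + 16.9 + 15.0 + 16.7)/7 = 15.2000
Deviations: -0.2000, 0.2000, -1.6000, -1.4000, 1.7000, -0.2000, 1.5000
Σ_{t=1}^{6}(y_t−ȳ)(y_{t+1}−ȳ) = -1.1400
γ_1 = -1.1400 / 7 = -0.163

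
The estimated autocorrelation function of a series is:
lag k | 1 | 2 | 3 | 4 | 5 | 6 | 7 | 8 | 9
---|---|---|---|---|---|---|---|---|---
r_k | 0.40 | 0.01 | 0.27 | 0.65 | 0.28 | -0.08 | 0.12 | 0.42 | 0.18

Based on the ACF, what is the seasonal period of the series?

4

The largest autocorrelation is r_4 = 0.65, with a weaker echo at lag 8 (0.42); the remaining lags stay at or below 0.40. The elevated value at lag 1 (0.40), dropping to 0.01 at lag 2, reflects decaying short-term dependence rather than seasonality.
The dominant spike at lag 4 indicates a seasonal period of 4.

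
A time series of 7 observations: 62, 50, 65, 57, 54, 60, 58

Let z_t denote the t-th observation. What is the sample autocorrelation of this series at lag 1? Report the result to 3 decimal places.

-0.660

Mean z̄ = (62 + 50 + 65 + 57 + 54 + 60 + 58)/7 = 58.0000
Σ(z_t−z̄)(z_{t+1}−z̄) = (-32.0000) + (-56.0000) + (-7.0000) + (4.0000) + (-8.0000) + (0.0000) = -99.0000
Denominator Σ(z_t−z̄)² = 150.0000
r_1 = -99.0000 / 150.0000 = -0.660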